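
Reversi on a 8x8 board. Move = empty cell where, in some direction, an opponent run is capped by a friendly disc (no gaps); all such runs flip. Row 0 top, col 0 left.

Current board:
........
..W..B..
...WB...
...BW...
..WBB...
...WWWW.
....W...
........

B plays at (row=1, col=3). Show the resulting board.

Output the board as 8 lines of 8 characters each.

Place B at (1,3); scan 8 dirs for brackets.
Dir NW: first cell '.' (not opp) -> no flip
Dir N: first cell '.' (not opp) -> no flip
Dir NE: first cell '.' (not opp) -> no flip
Dir W: opp run (1,2), next='.' -> no flip
Dir E: first cell '.' (not opp) -> no flip
Dir SW: first cell '.' (not opp) -> no flip
Dir S: opp run (2,3) capped by B -> flip
Dir SE: first cell 'B' (not opp) -> no flip
All flips: (2,3)

Answer: ........
..WB.B..
...BB...
...BW...
..WBB...
...WWWW.
....W...
........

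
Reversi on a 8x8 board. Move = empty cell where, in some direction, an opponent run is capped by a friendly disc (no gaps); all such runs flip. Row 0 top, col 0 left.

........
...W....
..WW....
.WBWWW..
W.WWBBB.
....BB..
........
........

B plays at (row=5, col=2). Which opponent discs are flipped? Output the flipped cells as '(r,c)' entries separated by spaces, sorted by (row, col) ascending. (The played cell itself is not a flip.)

Answer: (4,2)

Derivation:
Dir NW: first cell '.' (not opp) -> no flip
Dir N: opp run (4,2) capped by B -> flip
Dir NE: opp run (4,3) (3,4), next='.' -> no flip
Dir W: first cell '.' (not opp) -> no flip
Dir E: first cell '.' (not opp) -> no flip
Dir SW: first cell '.' (not opp) -> no flip
Dir S: first cell '.' (not opp) -> no flip
Dir SE: first cell '.' (not opp) -> no flip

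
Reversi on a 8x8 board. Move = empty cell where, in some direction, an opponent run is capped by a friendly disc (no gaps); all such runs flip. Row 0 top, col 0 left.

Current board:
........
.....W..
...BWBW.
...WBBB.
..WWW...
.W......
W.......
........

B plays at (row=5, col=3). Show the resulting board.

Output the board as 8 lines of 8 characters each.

Answer: ........
.....W..
...BWBW.
...BBBB.
..WBB...
.W.B....
W.......
........

Derivation:
Place B at (5,3); scan 8 dirs for brackets.
Dir NW: opp run (4,2), next='.' -> no flip
Dir N: opp run (4,3) (3,3) capped by B -> flip
Dir NE: opp run (4,4) capped by B -> flip
Dir W: first cell '.' (not opp) -> no flip
Dir E: first cell '.' (not opp) -> no flip
Dir SW: first cell '.' (not opp) -> no flip
Dir S: first cell '.' (not opp) -> no flip
Dir SE: first cell '.' (not opp) -> no flip
All flips: (3,3) (4,3) (4,4)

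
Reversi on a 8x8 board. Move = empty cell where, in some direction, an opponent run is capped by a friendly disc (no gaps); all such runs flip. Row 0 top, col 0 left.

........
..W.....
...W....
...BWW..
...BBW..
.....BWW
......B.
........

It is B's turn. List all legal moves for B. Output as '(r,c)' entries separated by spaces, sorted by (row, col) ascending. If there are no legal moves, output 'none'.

(0,1): no bracket -> illegal
(0,2): no bracket -> illegal
(0,3): no bracket -> illegal
(1,1): no bracket -> illegal
(1,3): flips 1 -> legal
(1,4): no bracket -> illegal
(2,1): no bracket -> illegal
(2,2): no bracket -> illegal
(2,4): flips 1 -> legal
(2,5): flips 3 -> legal
(2,6): flips 1 -> legal
(3,2): no bracket -> illegal
(3,6): flips 2 -> legal
(4,6): flips 2 -> legal
(4,7): no bracket -> illegal
(5,4): no bracket -> illegal
(6,5): no bracket -> illegal
(6,7): no bracket -> illegal

Answer: (1,3) (2,4) (2,5) (2,6) (3,6) (4,6)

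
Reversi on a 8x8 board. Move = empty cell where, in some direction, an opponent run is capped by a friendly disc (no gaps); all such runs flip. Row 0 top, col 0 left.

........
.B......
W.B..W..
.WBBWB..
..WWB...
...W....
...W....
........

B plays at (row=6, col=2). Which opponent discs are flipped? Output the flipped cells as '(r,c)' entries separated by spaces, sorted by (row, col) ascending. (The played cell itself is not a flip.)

Answer: (5,3)

Derivation:
Dir NW: first cell '.' (not opp) -> no flip
Dir N: first cell '.' (not opp) -> no flip
Dir NE: opp run (5,3) capped by B -> flip
Dir W: first cell '.' (not opp) -> no flip
Dir E: opp run (6,3), next='.' -> no flip
Dir SW: first cell '.' (not opp) -> no flip
Dir S: first cell '.' (not opp) -> no flip
Dir SE: first cell '.' (not opp) -> no flip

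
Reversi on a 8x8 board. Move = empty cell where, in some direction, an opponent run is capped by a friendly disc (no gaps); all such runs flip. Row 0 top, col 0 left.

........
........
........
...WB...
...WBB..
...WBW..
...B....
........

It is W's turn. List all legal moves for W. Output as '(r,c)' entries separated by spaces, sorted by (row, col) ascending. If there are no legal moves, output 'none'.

(2,3): no bracket -> illegal
(2,4): no bracket -> illegal
(2,5): flips 1 -> legal
(3,5): flips 3 -> legal
(3,6): no bracket -> illegal
(4,6): flips 2 -> legal
(5,2): no bracket -> illegal
(5,6): no bracket -> illegal
(6,2): no bracket -> illegal
(6,4): no bracket -> illegal
(6,5): flips 1 -> legal
(7,2): no bracket -> illegal
(7,3): flips 1 -> legal
(7,4): no bracket -> illegal

Answer: (2,5) (3,5) (4,6) (6,5) (7,3)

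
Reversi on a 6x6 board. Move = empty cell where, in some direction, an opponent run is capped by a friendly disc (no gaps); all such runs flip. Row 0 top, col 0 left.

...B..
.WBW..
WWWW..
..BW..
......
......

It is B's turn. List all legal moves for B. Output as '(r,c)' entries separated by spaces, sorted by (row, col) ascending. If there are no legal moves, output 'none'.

(0,0): no bracket -> illegal
(0,1): no bracket -> illegal
(0,2): no bracket -> illegal
(0,4): no bracket -> illegal
(1,0): flips 2 -> legal
(1,4): flips 2 -> legal
(2,4): no bracket -> illegal
(3,0): flips 1 -> legal
(3,1): no bracket -> illegal
(3,4): flips 2 -> legal
(4,2): no bracket -> illegal
(4,3): flips 3 -> legal
(4,4): no bracket -> illegal

Answer: (1,0) (1,4) (3,0) (3,4) (4,3)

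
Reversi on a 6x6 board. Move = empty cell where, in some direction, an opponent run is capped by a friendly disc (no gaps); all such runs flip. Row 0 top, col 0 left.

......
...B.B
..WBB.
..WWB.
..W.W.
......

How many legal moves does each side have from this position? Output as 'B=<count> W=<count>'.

-- B to move --
(1,1): no bracket -> illegal
(1,2): no bracket -> illegal
(2,1): flips 1 -> legal
(3,1): flips 3 -> legal
(3,5): no bracket -> illegal
(4,1): flips 1 -> legal
(4,3): flips 1 -> legal
(4,5): no bracket -> illegal
(5,1): flips 2 -> legal
(5,2): no bracket -> illegal
(5,3): no bracket -> illegal
(5,4): flips 1 -> legal
(5,5): no bracket -> illegal
B mobility = 6
-- W to move --
(0,2): no bracket -> illegal
(0,3): flips 2 -> legal
(0,4): flips 1 -> legal
(0,5): no bracket -> illegal
(1,2): no bracket -> illegal
(1,4): flips 3 -> legal
(2,5): flips 2 -> legal
(3,5): flips 1 -> legal
(4,3): no bracket -> illegal
(4,5): no bracket -> illegal
W mobility = 5

Answer: B=6 W=5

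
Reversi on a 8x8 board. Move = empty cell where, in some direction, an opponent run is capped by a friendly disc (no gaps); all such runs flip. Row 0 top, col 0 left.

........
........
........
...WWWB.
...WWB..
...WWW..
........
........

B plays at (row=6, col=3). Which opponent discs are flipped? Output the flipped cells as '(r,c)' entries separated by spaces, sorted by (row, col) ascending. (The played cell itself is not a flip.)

Dir NW: first cell '.' (not opp) -> no flip
Dir N: opp run (5,3) (4,3) (3,3), next='.' -> no flip
Dir NE: opp run (5,4) capped by B -> flip
Dir W: first cell '.' (not opp) -> no flip
Dir E: first cell '.' (not opp) -> no flip
Dir SW: first cell '.' (not opp) -> no flip
Dir S: first cell '.' (not opp) -> no flip
Dir SE: first cell '.' (not opp) -> no flip

Answer: (5,4)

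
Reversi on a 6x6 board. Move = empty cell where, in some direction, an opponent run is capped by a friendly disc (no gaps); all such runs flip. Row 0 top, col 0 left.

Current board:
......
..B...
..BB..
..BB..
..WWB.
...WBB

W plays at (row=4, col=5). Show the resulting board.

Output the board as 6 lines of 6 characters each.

Place W at (4,5); scan 8 dirs for brackets.
Dir NW: first cell '.' (not opp) -> no flip
Dir N: first cell '.' (not opp) -> no flip
Dir NE: edge -> no flip
Dir W: opp run (4,4) capped by W -> flip
Dir E: edge -> no flip
Dir SW: opp run (5,4), next=edge -> no flip
Dir S: opp run (5,5), next=edge -> no flip
Dir SE: edge -> no flip
All flips: (4,4)

Answer: ......
..B...
..BB..
..BB..
..WWWW
...WBB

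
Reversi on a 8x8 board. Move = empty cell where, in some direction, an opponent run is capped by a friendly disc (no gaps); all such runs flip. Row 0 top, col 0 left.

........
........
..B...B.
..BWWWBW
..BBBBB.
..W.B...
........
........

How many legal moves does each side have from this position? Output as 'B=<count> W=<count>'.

Answer: B=5 W=11

Derivation:
-- B to move --
(2,3): flips 2 -> legal
(2,4): flips 3 -> legal
(2,5): flips 2 -> legal
(2,7): no bracket -> illegal
(4,1): no bracket -> illegal
(4,7): no bracket -> illegal
(5,1): no bracket -> illegal
(5,3): no bracket -> illegal
(6,1): flips 1 -> legal
(6,2): flips 1 -> legal
(6,3): no bracket -> illegal
B mobility = 5
-- W to move --
(1,1): flips 1 -> legal
(1,2): flips 3 -> legal
(1,3): no bracket -> illegal
(1,5): flips 1 -> legal
(1,6): no bracket -> illegal
(1,7): flips 1 -> legal
(2,1): no bracket -> illegal
(2,3): no bracket -> illegal
(2,5): no bracket -> illegal
(2,7): no bracket -> illegal
(3,1): flips 1 -> legal
(4,1): no bracket -> illegal
(4,7): no bracket -> illegal
(5,1): flips 1 -> legal
(5,3): flips 2 -> legal
(5,5): flips 3 -> legal
(5,6): flips 1 -> legal
(5,7): flips 1 -> legal
(6,3): no bracket -> illegal
(6,4): flips 2 -> legal
(6,5): no bracket -> illegal
W mobility = 11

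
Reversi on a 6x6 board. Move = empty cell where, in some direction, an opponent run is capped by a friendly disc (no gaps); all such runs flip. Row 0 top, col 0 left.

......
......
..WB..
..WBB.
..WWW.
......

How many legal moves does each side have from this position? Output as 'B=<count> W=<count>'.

-- B to move --
(1,1): flips 1 -> legal
(1,2): no bracket -> illegal
(1,3): no bracket -> illegal
(2,1): flips 1 -> legal
(3,1): flips 1 -> legal
(3,5): no bracket -> illegal
(4,1): flips 1 -> legal
(4,5): no bracket -> illegal
(5,1): flips 1 -> legal
(5,2): flips 1 -> legal
(5,3): flips 1 -> legal
(5,4): flips 1 -> legal
(5,5): flips 1 -> legal
B mobility = 9
-- W to move --
(1,2): no bracket -> illegal
(1,3): flips 2 -> legal
(1,4): flips 1 -> legal
(2,4): flips 3 -> legal
(2,5): flips 1 -> legal
(3,5): flips 2 -> legal
(4,5): no bracket -> illegal
W mobility = 5

Answer: B=9 W=5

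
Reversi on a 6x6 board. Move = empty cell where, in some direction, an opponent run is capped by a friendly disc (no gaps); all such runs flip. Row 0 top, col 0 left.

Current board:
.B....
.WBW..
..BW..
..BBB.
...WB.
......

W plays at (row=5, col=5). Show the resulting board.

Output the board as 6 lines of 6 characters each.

Place W at (5,5); scan 8 dirs for brackets.
Dir NW: opp run (4,4) (3,3) (2,2) capped by W -> flip
Dir N: first cell '.' (not opp) -> no flip
Dir NE: edge -> no flip
Dir W: first cell '.' (not opp) -> no flip
Dir E: edge -> no flip
Dir SW: edge -> no flip
Dir S: edge -> no flip
Dir SE: edge -> no flip
All flips: (2,2) (3,3) (4,4)

Answer: .B....
.WBW..
..WW..
..BWB.
...WW.
.....W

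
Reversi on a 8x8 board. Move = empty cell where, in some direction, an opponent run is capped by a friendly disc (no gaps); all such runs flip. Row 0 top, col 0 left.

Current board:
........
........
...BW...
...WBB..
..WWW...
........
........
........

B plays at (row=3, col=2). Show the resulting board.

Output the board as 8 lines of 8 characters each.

Answer: ........
........
...BW...
..BBBB..
..WWW...
........
........
........

Derivation:
Place B at (3,2); scan 8 dirs for brackets.
Dir NW: first cell '.' (not opp) -> no flip
Dir N: first cell '.' (not opp) -> no flip
Dir NE: first cell 'B' (not opp) -> no flip
Dir W: first cell '.' (not opp) -> no flip
Dir E: opp run (3,3) capped by B -> flip
Dir SW: first cell '.' (not opp) -> no flip
Dir S: opp run (4,2), next='.' -> no flip
Dir SE: opp run (4,3), next='.' -> no flip
All flips: (3,3)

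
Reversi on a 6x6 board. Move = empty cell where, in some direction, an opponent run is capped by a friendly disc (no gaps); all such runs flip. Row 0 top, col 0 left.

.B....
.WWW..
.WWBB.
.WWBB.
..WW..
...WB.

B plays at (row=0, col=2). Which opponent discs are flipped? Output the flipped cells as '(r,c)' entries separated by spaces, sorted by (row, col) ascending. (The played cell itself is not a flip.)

Dir NW: edge -> no flip
Dir N: edge -> no flip
Dir NE: edge -> no flip
Dir W: first cell 'B' (not opp) -> no flip
Dir E: first cell '.' (not opp) -> no flip
Dir SW: opp run (1,1), next='.' -> no flip
Dir S: opp run (1,2) (2,2) (3,2) (4,2), next='.' -> no flip
Dir SE: opp run (1,3) capped by B -> flip

Answer: (1,3)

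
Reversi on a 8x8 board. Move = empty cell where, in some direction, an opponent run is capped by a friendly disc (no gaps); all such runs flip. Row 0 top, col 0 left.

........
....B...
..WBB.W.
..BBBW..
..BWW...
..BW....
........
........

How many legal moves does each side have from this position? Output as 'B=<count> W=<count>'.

-- B to move --
(1,1): flips 1 -> legal
(1,2): flips 1 -> legal
(1,3): no bracket -> illegal
(1,5): no bracket -> illegal
(1,6): no bracket -> illegal
(1,7): no bracket -> illegal
(2,1): flips 1 -> legal
(2,5): no bracket -> illegal
(2,7): no bracket -> illegal
(3,1): no bracket -> illegal
(3,6): flips 1 -> legal
(3,7): no bracket -> illegal
(4,5): flips 2 -> legal
(4,6): flips 1 -> legal
(5,4): flips 3 -> legal
(5,5): flips 1 -> legal
(6,2): no bracket -> illegal
(6,3): flips 2 -> legal
(6,4): flips 1 -> legal
B mobility = 10
-- W to move --
(0,3): no bracket -> illegal
(0,4): flips 3 -> legal
(0,5): no bracket -> illegal
(1,2): no bracket -> illegal
(1,3): flips 3 -> legal
(1,5): no bracket -> illegal
(2,1): flips 1 -> legal
(2,5): flips 3 -> legal
(3,1): flips 4 -> legal
(4,1): flips 1 -> legal
(4,5): no bracket -> illegal
(5,1): flips 1 -> legal
(6,1): flips 1 -> legal
(6,2): flips 3 -> legal
(6,3): no bracket -> illegal
W mobility = 9

Answer: B=10 W=9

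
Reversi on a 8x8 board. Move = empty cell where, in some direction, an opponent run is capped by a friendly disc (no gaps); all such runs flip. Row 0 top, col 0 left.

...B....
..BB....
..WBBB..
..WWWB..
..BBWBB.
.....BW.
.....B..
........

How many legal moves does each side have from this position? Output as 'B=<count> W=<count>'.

-- B to move --
(1,1): flips 3 -> legal
(2,1): flips 2 -> legal
(3,1): flips 4 -> legal
(4,1): flips 1 -> legal
(4,7): flips 1 -> legal
(5,3): flips 1 -> legal
(5,4): flips 2 -> legal
(5,7): flips 1 -> legal
(6,6): flips 1 -> legal
(6,7): flips 1 -> legal
B mobility = 10
-- W to move --
(0,1): flips 2 -> legal
(0,2): flips 1 -> legal
(0,4): flips 1 -> legal
(1,1): no bracket -> illegal
(1,4): flips 2 -> legal
(1,5): flips 1 -> legal
(1,6): flips 1 -> legal
(2,1): no bracket -> illegal
(2,6): flips 4 -> legal
(3,1): no bracket -> illegal
(3,6): flips 2 -> legal
(3,7): no bracket -> illegal
(4,1): flips 2 -> legal
(4,7): flips 2 -> legal
(5,1): flips 1 -> legal
(5,2): flips 2 -> legal
(5,3): flips 1 -> legal
(5,4): flips 2 -> legal
(5,7): no bracket -> illegal
(6,4): no bracket -> illegal
(6,6): flips 1 -> legal
(7,4): flips 1 -> legal
(7,5): no bracket -> illegal
(7,6): no bracket -> illegal
W mobility = 16

Answer: B=10 W=16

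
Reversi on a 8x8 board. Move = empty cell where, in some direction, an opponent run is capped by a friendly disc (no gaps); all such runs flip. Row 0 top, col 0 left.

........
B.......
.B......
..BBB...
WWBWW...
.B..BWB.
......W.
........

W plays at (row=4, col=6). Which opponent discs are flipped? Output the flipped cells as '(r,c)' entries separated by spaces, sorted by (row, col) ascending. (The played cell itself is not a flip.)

Answer: (5,6)

Derivation:
Dir NW: first cell '.' (not opp) -> no flip
Dir N: first cell '.' (not opp) -> no flip
Dir NE: first cell '.' (not opp) -> no flip
Dir W: first cell '.' (not opp) -> no flip
Dir E: first cell '.' (not opp) -> no flip
Dir SW: first cell 'W' (not opp) -> no flip
Dir S: opp run (5,6) capped by W -> flip
Dir SE: first cell '.' (not opp) -> no flip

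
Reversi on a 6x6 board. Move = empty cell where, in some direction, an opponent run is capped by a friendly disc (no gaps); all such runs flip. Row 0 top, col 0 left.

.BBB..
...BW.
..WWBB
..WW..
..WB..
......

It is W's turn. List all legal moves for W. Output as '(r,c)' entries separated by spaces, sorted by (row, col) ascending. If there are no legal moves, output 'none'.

Answer: (0,4) (1,2) (1,5) (3,4) (4,4) (5,3) (5,4)

Derivation:
(0,0): no bracket -> illegal
(0,4): flips 1 -> legal
(1,0): no bracket -> illegal
(1,1): no bracket -> illegal
(1,2): flips 1 -> legal
(1,5): flips 1 -> legal
(3,4): flips 1 -> legal
(3,5): no bracket -> illegal
(4,4): flips 1 -> legal
(5,2): no bracket -> illegal
(5,3): flips 1 -> legal
(5,4): flips 1 -> legal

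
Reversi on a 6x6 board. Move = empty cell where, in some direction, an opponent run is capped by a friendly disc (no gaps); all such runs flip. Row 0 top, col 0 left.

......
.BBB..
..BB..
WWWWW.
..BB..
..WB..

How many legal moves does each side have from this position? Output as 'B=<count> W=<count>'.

Answer: B=9 W=8

Derivation:
-- B to move --
(2,0): flips 1 -> legal
(2,1): flips 1 -> legal
(2,4): flips 1 -> legal
(2,5): flips 1 -> legal
(3,5): no bracket -> illegal
(4,0): flips 1 -> legal
(4,1): flips 1 -> legal
(4,4): flips 1 -> legal
(4,5): flips 1 -> legal
(5,1): flips 1 -> legal
B mobility = 9
-- W to move --
(0,0): flips 2 -> legal
(0,1): flips 2 -> legal
(0,2): flips 2 -> legal
(0,3): flips 2 -> legal
(0,4): flips 2 -> legal
(1,0): no bracket -> illegal
(1,4): flips 1 -> legal
(2,0): no bracket -> illegal
(2,1): no bracket -> illegal
(2,4): no bracket -> illegal
(4,1): no bracket -> illegal
(4,4): no bracket -> illegal
(5,1): flips 1 -> legal
(5,4): flips 2 -> legal
W mobility = 8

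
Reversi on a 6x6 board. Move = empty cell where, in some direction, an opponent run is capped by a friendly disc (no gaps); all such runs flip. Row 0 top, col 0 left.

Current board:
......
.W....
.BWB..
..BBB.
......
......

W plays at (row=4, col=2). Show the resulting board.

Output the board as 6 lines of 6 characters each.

Place W at (4,2); scan 8 dirs for brackets.
Dir NW: first cell '.' (not opp) -> no flip
Dir N: opp run (3,2) capped by W -> flip
Dir NE: opp run (3,3), next='.' -> no flip
Dir W: first cell '.' (not opp) -> no flip
Dir E: first cell '.' (not opp) -> no flip
Dir SW: first cell '.' (not opp) -> no flip
Dir S: first cell '.' (not opp) -> no flip
Dir SE: first cell '.' (not opp) -> no flip
All flips: (3,2)

Answer: ......
.W....
.BWB..
..WBB.
..W...
......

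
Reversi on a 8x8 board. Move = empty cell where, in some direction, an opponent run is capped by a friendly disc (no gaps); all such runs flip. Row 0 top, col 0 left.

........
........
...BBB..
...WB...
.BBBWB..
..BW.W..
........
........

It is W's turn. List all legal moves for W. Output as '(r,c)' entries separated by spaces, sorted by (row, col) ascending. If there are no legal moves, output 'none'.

Answer: (1,3) (1,4) (1,5) (3,1) (3,5) (4,0) (4,6) (5,1)

Derivation:
(1,2): no bracket -> illegal
(1,3): flips 1 -> legal
(1,4): flips 2 -> legal
(1,5): flips 1 -> legal
(1,6): no bracket -> illegal
(2,2): no bracket -> illegal
(2,6): no bracket -> illegal
(3,0): no bracket -> illegal
(3,1): flips 1 -> legal
(3,2): no bracket -> illegal
(3,5): flips 2 -> legal
(3,6): no bracket -> illegal
(4,0): flips 3 -> legal
(4,6): flips 1 -> legal
(5,0): no bracket -> illegal
(5,1): flips 2 -> legal
(5,4): no bracket -> illegal
(5,6): no bracket -> illegal
(6,1): no bracket -> illegal
(6,2): no bracket -> illegal
(6,3): no bracket -> illegal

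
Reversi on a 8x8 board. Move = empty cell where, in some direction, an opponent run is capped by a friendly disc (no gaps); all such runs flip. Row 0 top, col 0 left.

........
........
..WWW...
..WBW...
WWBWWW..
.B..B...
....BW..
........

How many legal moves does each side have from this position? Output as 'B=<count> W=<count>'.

-- B to move --
(1,1): flips 1 -> legal
(1,2): flips 2 -> legal
(1,3): flips 1 -> legal
(1,4): flips 3 -> legal
(1,5): flips 1 -> legal
(2,1): flips 2 -> legal
(2,5): no bracket -> illegal
(3,0): no bracket -> illegal
(3,1): flips 2 -> legal
(3,5): flips 1 -> legal
(3,6): flips 1 -> legal
(4,6): flips 3 -> legal
(5,0): no bracket -> illegal
(5,2): no bracket -> illegal
(5,3): flips 1 -> legal
(5,5): flips 1 -> legal
(5,6): no bracket -> illegal
(6,6): flips 1 -> legal
(7,4): no bracket -> illegal
(7,5): no bracket -> illegal
(7,6): flips 1 -> legal
B mobility = 14
-- W to move --
(3,1): no bracket -> illegal
(5,0): no bracket -> illegal
(5,2): flips 1 -> legal
(5,3): no bracket -> illegal
(5,5): no bracket -> illegal
(6,0): flips 3 -> legal
(6,1): flips 1 -> legal
(6,2): flips 1 -> legal
(6,3): flips 2 -> legal
(7,3): no bracket -> illegal
(7,4): flips 2 -> legal
(7,5): no bracket -> illegal
W mobility = 6

Answer: B=14 W=6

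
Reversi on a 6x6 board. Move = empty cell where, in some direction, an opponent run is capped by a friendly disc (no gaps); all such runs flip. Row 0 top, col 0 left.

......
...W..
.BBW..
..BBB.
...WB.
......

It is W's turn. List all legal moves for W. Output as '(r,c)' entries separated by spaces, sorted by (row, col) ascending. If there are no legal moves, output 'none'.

(1,0): flips 2 -> legal
(1,1): no bracket -> illegal
(1,2): no bracket -> illegal
(2,0): flips 2 -> legal
(2,4): no bracket -> illegal
(2,5): flips 1 -> legal
(3,0): no bracket -> illegal
(3,1): flips 1 -> legal
(3,5): no bracket -> illegal
(4,1): flips 1 -> legal
(4,2): no bracket -> illegal
(4,5): flips 2 -> legal
(5,3): no bracket -> illegal
(5,4): no bracket -> illegal
(5,5): no bracket -> illegal

Answer: (1,0) (2,0) (2,5) (3,1) (4,1) (4,5)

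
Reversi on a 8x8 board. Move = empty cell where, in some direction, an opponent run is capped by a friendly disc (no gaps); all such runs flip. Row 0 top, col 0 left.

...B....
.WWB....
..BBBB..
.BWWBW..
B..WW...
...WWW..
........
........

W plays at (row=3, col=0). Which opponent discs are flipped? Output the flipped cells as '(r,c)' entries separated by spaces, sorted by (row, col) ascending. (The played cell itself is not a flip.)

Answer: (3,1)

Derivation:
Dir NW: edge -> no flip
Dir N: first cell '.' (not opp) -> no flip
Dir NE: first cell '.' (not opp) -> no flip
Dir W: edge -> no flip
Dir E: opp run (3,1) capped by W -> flip
Dir SW: edge -> no flip
Dir S: opp run (4,0), next='.' -> no flip
Dir SE: first cell '.' (not opp) -> no flip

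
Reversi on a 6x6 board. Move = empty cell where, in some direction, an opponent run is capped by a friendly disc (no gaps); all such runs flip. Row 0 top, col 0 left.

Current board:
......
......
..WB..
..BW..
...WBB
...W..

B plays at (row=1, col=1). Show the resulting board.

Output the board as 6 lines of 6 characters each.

Place B at (1,1); scan 8 dirs for brackets.
Dir NW: first cell '.' (not opp) -> no flip
Dir N: first cell '.' (not opp) -> no flip
Dir NE: first cell '.' (not opp) -> no flip
Dir W: first cell '.' (not opp) -> no flip
Dir E: first cell '.' (not opp) -> no flip
Dir SW: first cell '.' (not opp) -> no flip
Dir S: first cell '.' (not opp) -> no flip
Dir SE: opp run (2,2) (3,3) capped by B -> flip
All flips: (2,2) (3,3)

Answer: ......
.B....
..BB..
..BB..
...WBB
...W..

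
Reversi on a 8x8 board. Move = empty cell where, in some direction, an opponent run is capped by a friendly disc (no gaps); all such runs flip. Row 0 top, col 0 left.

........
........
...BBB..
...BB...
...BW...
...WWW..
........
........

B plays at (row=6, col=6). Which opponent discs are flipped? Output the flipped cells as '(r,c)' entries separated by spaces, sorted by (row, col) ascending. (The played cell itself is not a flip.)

Answer: (4,4) (5,5)

Derivation:
Dir NW: opp run (5,5) (4,4) capped by B -> flip
Dir N: first cell '.' (not opp) -> no flip
Dir NE: first cell '.' (not opp) -> no flip
Dir W: first cell '.' (not opp) -> no flip
Dir E: first cell '.' (not opp) -> no flip
Dir SW: first cell '.' (not opp) -> no flip
Dir S: first cell '.' (not opp) -> no flip
Dir SE: first cell '.' (not opp) -> no flip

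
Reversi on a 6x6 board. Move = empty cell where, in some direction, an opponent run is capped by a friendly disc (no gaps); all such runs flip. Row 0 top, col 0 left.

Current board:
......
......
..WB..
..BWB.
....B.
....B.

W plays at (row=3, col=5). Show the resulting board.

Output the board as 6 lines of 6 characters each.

Place W at (3,5); scan 8 dirs for brackets.
Dir NW: first cell '.' (not opp) -> no flip
Dir N: first cell '.' (not opp) -> no flip
Dir NE: edge -> no flip
Dir W: opp run (3,4) capped by W -> flip
Dir E: edge -> no flip
Dir SW: opp run (4,4), next='.' -> no flip
Dir S: first cell '.' (not opp) -> no flip
Dir SE: edge -> no flip
All flips: (3,4)

Answer: ......
......
..WB..
..BWWW
....B.
....B.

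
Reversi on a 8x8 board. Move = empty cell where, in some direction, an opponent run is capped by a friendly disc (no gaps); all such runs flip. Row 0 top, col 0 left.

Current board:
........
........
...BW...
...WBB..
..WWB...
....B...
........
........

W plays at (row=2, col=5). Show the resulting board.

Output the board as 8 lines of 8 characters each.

Place W at (2,5); scan 8 dirs for brackets.
Dir NW: first cell '.' (not opp) -> no flip
Dir N: first cell '.' (not opp) -> no flip
Dir NE: first cell '.' (not opp) -> no flip
Dir W: first cell 'W' (not opp) -> no flip
Dir E: first cell '.' (not opp) -> no flip
Dir SW: opp run (3,4) capped by W -> flip
Dir S: opp run (3,5), next='.' -> no flip
Dir SE: first cell '.' (not opp) -> no flip
All flips: (3,4)

Answer: ........
........
...BWW..
...WWB..
..WWB...
....B...
........
........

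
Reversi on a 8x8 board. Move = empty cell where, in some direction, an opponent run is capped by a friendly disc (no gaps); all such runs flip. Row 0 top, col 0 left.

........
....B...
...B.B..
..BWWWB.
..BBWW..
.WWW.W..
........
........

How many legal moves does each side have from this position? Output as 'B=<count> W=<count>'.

-- B to move --
(2,2): no bracket -> illegal
(2,4): flips 1 -> legal
(2,6): no bracket -> illegal
(4,0): no bracket -> illegal
(4,1): no bracket -> illegal
(4,6): flips 2 -> legal
(5,0): no bracket -> illegal
(5,4): flips 1 -> legal
(5,6): flips 2 -> legal
(6,0): flips 1 -> legal
(6,1): flips 1 -> legal
(6,2): flips 1 -> legal
(6,3): flips 1 -> legal
(6,4): flips 1 -> legal
(6,5): flips 3 -> legal
(6,6): no bracket -> illegal
B mobility = 10
-- W to move --
(0,3): no bracket -> illegal
(0,4): no bracket -> illegal
(0,5): no bracket -> illegal
(1,2): flips 1 -> legal
(1,3): flips 1 -> legal
(1,5): flips 1 -> legal
(1,6): flips 1 -> legal
(2,1): no bracket -> illegal
(2,2): flips 2 -> legal
(2,4): no bracket -> illegal
(2,6): no bracket -> illegal
(2,7): flips 1 -> legal
(3,1): flips 2 -> legal
(3,7): flips 1 -> legal
(4,1): flips 2 -> legal
(4,6): no bracket -> illegal
(4,7): no bracket -> illegal
(5,4): no bracket -> illegal
W mobility = 9

Answer: B=10 W=9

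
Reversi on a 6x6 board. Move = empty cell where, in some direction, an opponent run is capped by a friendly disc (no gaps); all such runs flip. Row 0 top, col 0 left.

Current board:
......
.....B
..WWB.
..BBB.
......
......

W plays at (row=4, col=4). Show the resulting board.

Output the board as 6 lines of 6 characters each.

Place W at (4,4); scan 8 dirs for brackets.
Dir NW: opp run (3,3) capped by W -> flip
Dir N: opp run (3,4) (2,4), next='.' -> no flip
Dir NE: first cell '.' (not opp) -> no flip
Dir W: first cell '.' (not opp) -> no flip
Dir E: first cell '.' (not opp) -> no flip
Dir SW: first cell '.' (not opp) -> no flip
Dir S: first cell '.' (not opp) -> no flip
Dir SE: first cell '.' (not opp) -> no flip
All flips: (3,3)

Answer: ......
.....B
..WWB.
..BWB.
....W.
......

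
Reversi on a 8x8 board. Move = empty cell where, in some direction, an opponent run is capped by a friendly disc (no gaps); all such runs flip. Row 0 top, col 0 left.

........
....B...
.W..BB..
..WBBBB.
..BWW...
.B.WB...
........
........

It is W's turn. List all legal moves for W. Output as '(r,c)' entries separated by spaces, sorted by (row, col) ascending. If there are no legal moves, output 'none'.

(0,3): no bracket -> illegal
(0,4): flips 3 -> legal
(0,5): no bracket -> illegal
(1,3): no bracket -> illegal
(1,5): no bracket -> illegal
(1,6): flips 2 -> legal
(2,2): flips 1 -> legal
(2,3): flips 1 -> legal
(2,6): flips 1 -> legal
(2,7): no bracket -> illegal
(3,1): flips 1 -> legal
(3,7): flips 4 -> legal
(4,0): no bracket -> illegal
(4,1): flips 1 -> legal
(4,5): no bracket -> illegal
(4,6): no bracket -> illegal
(4,7): no bracket -> illegal
(5,0): no bracket -> illegal
(5,2): flips 1 -> legal
(5,5): flips 1 -> legal
(6,0): no bracket -> illegal
(6,1): no bracket -> illegal
(6,2): no bracket -> illegal
(6,3): no bracket -> illegal
(6,4): flips 1 -> legal
(6,5): flips 1 -> legal

Answer: (0,4) (1,6) (2,2) (2,3) (2,6) (3,1) (3,7) (4,1) (5,2) (5,5) (6,4) (6,5)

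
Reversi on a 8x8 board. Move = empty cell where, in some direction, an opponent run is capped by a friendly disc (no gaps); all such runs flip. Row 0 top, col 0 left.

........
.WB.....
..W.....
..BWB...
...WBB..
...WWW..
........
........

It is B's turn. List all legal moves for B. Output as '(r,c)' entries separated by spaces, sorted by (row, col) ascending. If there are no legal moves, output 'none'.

Answer: (0,0) (1,0) (4,2) (5,2) (6,2) (6,3) (6,4) (6,5) (6,6)

Derivation:
(0,0): flips 3 -> legal
(0,1): no bracket -> illegal
(0,2): no bracket -> illegal
(1,0): flips 1 -> legal
(1,3): no bracket -> illegal
(2,0): no bracket -> illegal
(2,1): no bracket -> illegal
(2,3): no bracket -> illegal
(2,4): no bracket -> illegal
(3,1): no bracket -> illegal
(4,2): flips 1 -> legal
(4,6): no bracket -> illegal
(5,2): flips 1 -> legal
(5,6): no bracket -> illegal
(6,2): flips 1 -> legal
(6,3): flips 1 -> legal
(6,4): flips 1 -> legal
(6,5): flips 3 -> legal
(6,6): flips 1 -> legal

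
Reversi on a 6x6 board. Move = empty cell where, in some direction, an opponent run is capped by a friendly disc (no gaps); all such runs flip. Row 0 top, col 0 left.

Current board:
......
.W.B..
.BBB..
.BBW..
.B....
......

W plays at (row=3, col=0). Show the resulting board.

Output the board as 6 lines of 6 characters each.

Answer: ......
.W.B..
.BBB..
WWWW..
.B....
......

Derivation:
Place W at (3,0); scan 8 dirs for brackets.
Dir NW: edge -> no flip
Dir N: first cell '.' (not opp) -> no flip
Dir NE: opp run (2,1), next='.' -> no flip
Dir W: edge -> no flip
Dir E: opp run (3,1) (3,2) capped by W -> flip
Dir SW: edge -> no flip
Dir S: first cell '.' (not opp) -> no flip
Dir SE: opp run (4,1), next='.' -> no flip
All flips: (3,1) (3,2)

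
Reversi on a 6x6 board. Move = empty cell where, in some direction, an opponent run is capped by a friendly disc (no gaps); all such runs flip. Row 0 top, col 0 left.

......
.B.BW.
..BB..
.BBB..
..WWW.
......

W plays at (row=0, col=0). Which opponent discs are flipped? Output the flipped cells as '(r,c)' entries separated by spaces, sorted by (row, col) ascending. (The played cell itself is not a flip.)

Dir NW: edge -> no flip
Dir N: edge -> no flip
Dir NE: edge -> no flip
Dir W: edge -> no flip
Dir E: first cell '.' (not opp) -> no flip
Dir SW: edge -> no flip
Dir S: first cell '.' (not opp) -> no flip
Dir SE: opp run (1,1) (2,2) (3,3) capped by W -> flip

Answer: (1,1) (2,2) (3,3)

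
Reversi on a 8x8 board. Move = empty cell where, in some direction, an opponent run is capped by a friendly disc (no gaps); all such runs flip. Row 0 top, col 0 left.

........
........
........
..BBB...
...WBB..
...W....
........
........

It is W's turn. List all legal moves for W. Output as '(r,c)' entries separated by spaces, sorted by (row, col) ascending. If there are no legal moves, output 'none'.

Answer: (2,1) (2,3) (2,5) (3,5) (4,6)

Derivation:
(2,1): flips 1 -> legal
(2,2): no bracket -> illegal
(2,3): flips 1 -> legal
(2,4): no bracket -> illegal
(2,5): flips 1 -> legal
(3,1): no bracket -> illegal
(3,5): flips 1 -> legal
(3,6): no bracket -> illegal
(4,1): no bracket -> illegal
(4,2): no bracket -> illegal
(4,6): flips 2 -> legal
(5,4): no bracket -> illegal
(5,5): no bracket -> illegal
(5,6): no bracket -> illegal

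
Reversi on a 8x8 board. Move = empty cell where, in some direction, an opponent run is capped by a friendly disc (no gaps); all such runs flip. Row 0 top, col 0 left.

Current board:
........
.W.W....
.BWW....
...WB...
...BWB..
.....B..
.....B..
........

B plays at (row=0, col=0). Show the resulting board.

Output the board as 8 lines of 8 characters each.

Place B at (0,0); scan 8 dirs for brackets.
Dir NW: edge -> no flip
Dir N: edge -> no flip
Dir NE: edge -> no flip
Dir W: edge -> no flip
Dir E: first cell '.' (not opp) -> no flip
Dir SW: edge -> no flip
Dir S: first cell '.' (not opp) -> no flip
Dir SE: opp run (1,1) (2,2) (3,3) (4,4) capped by B -> flip
All flips: (1,1) (2,2) (3,3) (4,4)

Answer: B.......
.B.W....
.BBW....
...BB...
...BBB..
.....B..
.....B..
........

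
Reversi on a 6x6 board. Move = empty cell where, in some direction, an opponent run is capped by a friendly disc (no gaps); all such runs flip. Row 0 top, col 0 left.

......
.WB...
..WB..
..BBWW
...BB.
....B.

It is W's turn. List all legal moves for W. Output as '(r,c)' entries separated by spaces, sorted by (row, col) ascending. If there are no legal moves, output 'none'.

Answer: (0,1) (0,2) (1,3) (2,4) (3,1) (4,2) (5,2) (5,3) (5,5)

Derivation:
(0,1): flips 2 -> legal
(0,2): flips 1 -> legal
(0,3): no bracket -> illegal
(1,3): flips 1 -> legal
(1,4): no bracket -> illegal
(2,1): no bracket -> illegal
(2,4): flips 1 -> legal
(3,1): flips 2 -> legal
(4,1): no bracket -> illegal
(4,2): flips 1 -> legal
(4,5): no bracket -> illegal
(5,2): flips 1 -> legal
(5,3): flips 1 -> legal
(5,5): flips 2 -> legal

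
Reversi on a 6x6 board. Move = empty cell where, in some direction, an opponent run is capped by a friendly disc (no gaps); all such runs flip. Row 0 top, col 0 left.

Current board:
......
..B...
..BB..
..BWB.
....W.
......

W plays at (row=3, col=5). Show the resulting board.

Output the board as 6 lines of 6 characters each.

Answer: ......
..B...
..BB..
..BWWW
....W.
......

Derivation:
Place W at (3,5); scan 8 dirs for brackets.
Dir NW: first cell '.' (not opp) -> no flip
Dir N: first cell '.' (not opp) -> no flip
Dir NE: edge -> no flip
Dir W: opp run (3,4) capped by W -> flip
Dir E: edge -> no flip
Dir SW: first cell 'W' (not opp) -> no flip
Dir S: first cell '.' (not opp) -> no flip
Dir SE: edge -> no flip
All flips: (3,4)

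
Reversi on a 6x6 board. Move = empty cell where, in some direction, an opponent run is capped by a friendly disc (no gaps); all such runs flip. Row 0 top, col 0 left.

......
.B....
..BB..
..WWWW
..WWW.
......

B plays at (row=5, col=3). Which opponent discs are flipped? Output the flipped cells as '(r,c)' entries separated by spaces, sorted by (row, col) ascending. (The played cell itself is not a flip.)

Dir NW: opp run (4,2), next='.' -> no flip
Dir N: opp run (4,3) (3,3) capped by B -> flip
Dir NE: opp run (4,4) (3,5), next=edge -> no flip
Dir W: first cell '.' (not opp) -> no flip
Dir E: first cell '.' (not opp) -> no flip
Dir SW: edge -> no flip
Dir S: edge -> no flip
Dir SE: edge -> no flip

Answer: (3,3) (4,3)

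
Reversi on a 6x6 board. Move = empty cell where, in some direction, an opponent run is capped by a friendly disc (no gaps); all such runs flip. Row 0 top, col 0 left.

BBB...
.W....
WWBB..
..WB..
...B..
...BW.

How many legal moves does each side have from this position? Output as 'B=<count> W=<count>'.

-- B to move --
(1,0): flips 2 -> legal
(1,2): no bracket -> illegal
(3,0): no bracket -> illegal
(3,1): flips 3 -> legal
(4,1): flips 1 -> legal
(4,2): flips 1 -> legal
(4,4): no bracket -> illegal
(4,5): no bracket -> illegal
(5,5): flips 1 -> legal
B mobility = 5
-- W to move --
(0,3): no bracket -> illegal
(1,0): no bracket -> illegal
(1,2): flips 1 -> legal
(1,3): no bracket -> illegal
(1,4): flips 1 -> legal
(2,4): flips 2 -> legal
(3,1): no bracket -> illegal
(3,4): flips 1 -> legal
(4,2): no bracket -> illegal
(4,4): flips 2 -> legal
(5,2): flips 1 -> legal
W mobility = 6

Answer: B=5 W=6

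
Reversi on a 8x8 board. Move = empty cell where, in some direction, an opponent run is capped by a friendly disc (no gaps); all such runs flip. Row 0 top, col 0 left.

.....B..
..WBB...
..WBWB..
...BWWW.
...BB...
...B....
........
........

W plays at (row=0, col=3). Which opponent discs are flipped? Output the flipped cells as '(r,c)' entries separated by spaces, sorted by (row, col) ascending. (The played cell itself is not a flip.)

Answer: (1,4) (2,5)

Derivation:
Dir NW: edge -> no flip
Dir N: edge -> no flip
Dir NE: edge -> no flip
Dir W: first cell '.' (not opp) -> no flip
Dir E: first cell '.' (not opp) -> no flip
Dir SW: first cell 'W' (not opp) -> no flip
Dir S: opp run (1,3) (2,3) (3,3) (4,3) (5,3), next='.' -> no flip
Dir SE: opp run (1,4) (2,5) capped by W -> flip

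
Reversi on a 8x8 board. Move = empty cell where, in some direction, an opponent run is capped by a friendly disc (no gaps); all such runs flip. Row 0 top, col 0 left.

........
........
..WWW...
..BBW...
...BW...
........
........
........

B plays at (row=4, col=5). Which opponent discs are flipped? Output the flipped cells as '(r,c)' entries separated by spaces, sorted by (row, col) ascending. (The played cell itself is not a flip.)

Answer: (4,4)

Derivation:
Dir NW: opp run (3,4) (2,3), next='.' -> no flip
Dir N: first cell '.' (not opp) -> no flip
Dir NE: first cell '.' (not opp) -> no flip
Dir W: opp run (4,4) capped by B -> flip
Dir E: first cell '.' (not opp) -> no flip
Dir SW: first cell '.' (not opp) -> no flip
Dir S: first cell '.' (not opp) -> no flip
Dir SE: first cell '.' (not opp) -> no flip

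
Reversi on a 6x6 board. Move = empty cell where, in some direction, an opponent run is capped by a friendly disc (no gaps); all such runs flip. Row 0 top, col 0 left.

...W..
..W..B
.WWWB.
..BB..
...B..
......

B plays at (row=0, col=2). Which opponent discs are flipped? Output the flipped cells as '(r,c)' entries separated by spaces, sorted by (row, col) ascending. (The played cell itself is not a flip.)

Dir NW: edge -> no flip
Dir N: edge -> no flip
Dir NE: edge -> no flip
Dir W: first cell '.' (not opp) -> no flip
Dir E: opp run (0,3), next='.' -> no flip
Dir SW: first cell '.' (not opp) -> no flip
Dir S: opp run (1,2) (2,2) capped by B -> flip
Dir SE: first cell '.' (not opp) -> no flip

Answer: (1,2) (2,2)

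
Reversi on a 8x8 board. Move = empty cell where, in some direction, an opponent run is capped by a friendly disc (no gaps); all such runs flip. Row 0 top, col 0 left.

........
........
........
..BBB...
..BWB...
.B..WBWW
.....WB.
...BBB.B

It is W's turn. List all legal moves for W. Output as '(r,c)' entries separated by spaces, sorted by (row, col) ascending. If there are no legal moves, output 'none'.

Answer: (2,1) (2,3) (2,4) (2,5) (4,1) (4,5) (6,7) (7,6)

Derivation:
(2,1): flips 1 -> legal
(2,2): no bracket -> illegal
(2,3): flips 1 -> legal
(2,4): flips 2 -> legal
(2,5): flips 1 -> legal
(3,1): no bracket -> illegal
(3,5): no bracket -> illegal
(4,0): no bracket -> illegal
(4,1): flips 1 -> legal
(4,5): flips 2 -> legal
(4,6): no bracket -> illegal
(5,0): no bracket -> illegal
(5,2): no bracket -> illegal
(5,3): no bracket -> illegal
(6,0): no bracket -> illegal
(6,1): no bracket -> illegal
(6,2): no bracket -> illegal
(6,3): no bracket -> illegal
(6,4): no bracket -> illegal
(6,7): flips 1 -> legal
(7,2): no bracket -> illegal
(7,6): flips 1 -> legal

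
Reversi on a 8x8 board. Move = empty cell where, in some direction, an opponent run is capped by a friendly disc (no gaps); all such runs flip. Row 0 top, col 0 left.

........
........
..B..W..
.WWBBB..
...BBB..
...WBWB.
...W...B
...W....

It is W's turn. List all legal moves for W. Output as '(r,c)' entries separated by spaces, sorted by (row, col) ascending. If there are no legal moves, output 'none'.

Answer: (1,1) (1,2) (1,3) (2,3) (2,6) (3,6) (5,2) (5,7) (6,5)

Derivation:
(1,1): flips 3 -> legal
(1,2): flips 1 -> legal
(1,3): flips 1 -> legal
(2,1): no bracket -> illegal
(2,3): flips 2 -> legal
(2,4): no bracket -> illegal
(2,6): flips 2 -> legal
(3,6): flips 5 -> legal
(4,2): no bracket -> illegal
(4,6): no bracket -> illegal
(4,7): no bracket -> illegal
(5,2): flips 2 -> legal
(5,7): flips 1 -> legal
(6,4): no bracket -> illegal
(6,5): flips 2 -> legal
(6,6): no bracket -> illegal
(7,6): no bracket -> illegal
(7,7): no bracket -> illegal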